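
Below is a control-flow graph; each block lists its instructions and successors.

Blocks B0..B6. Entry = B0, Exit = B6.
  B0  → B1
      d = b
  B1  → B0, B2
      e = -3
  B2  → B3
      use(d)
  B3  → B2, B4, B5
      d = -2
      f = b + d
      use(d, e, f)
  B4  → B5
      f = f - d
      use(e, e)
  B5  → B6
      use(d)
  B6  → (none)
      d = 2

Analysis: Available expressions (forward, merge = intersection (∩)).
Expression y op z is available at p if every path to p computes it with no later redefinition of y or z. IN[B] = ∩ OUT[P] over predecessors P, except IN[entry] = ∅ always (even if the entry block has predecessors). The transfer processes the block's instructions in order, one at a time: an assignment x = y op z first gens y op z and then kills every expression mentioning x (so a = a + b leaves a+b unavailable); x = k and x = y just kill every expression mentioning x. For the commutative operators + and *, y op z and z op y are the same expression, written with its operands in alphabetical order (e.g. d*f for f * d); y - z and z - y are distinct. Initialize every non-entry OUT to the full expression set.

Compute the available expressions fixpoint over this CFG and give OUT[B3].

Answer: {b+d}

Working:
Converged values:
  B0:   IN={}   OUT={}
  B1:   IN={}   OUT={}
  B2:   IN={}   OUT={}
  B3:   IN={}   OUT={b+d}
  B4:   IN={b+d}   OUT={b+d}
  B5:   IN={b+d}   OUT={b+d}
  B6:   IN={b+d}   OUT={}

Merge at B3: IN[B3] = OUT[B2] = {}
Applying B3's transfer function to that IN value gives OUT[B3] (row B3 above).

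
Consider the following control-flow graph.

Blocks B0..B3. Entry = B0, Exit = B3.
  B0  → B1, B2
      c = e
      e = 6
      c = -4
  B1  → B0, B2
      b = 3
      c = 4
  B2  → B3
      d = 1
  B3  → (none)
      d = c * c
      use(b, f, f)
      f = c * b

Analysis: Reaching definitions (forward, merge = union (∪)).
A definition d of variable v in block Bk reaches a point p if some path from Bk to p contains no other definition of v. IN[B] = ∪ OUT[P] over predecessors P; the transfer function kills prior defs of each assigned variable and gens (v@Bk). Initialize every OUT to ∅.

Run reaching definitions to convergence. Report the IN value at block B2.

Fixpoint table:
  B0:  IN={b@B1, c@B1, e@B0}  OUT={b@B1, c@B0, e@B0}
  B1:  IN={b@B1, c@B0, e@B0}  OUT={b@B1, c@B1, e@B0}
  B2:  IN={b@B1, c@B0, c@B1, e@B0}  OUT={b@B1, c@B0, c@B1, d@B2, e@B0}
  B3:  IN={b@B1, c@B0, c@B1, d@B2, e@B0}  OUT={b@B1, c@B0, c@B1, d@B3, e@B0, f@B3}

Merge at B2: IN[B2] = OUT[B0] ⊔ OUT[B1] = {b@B1, c@B0, c@B1, e@B0}

Answer: {b@B1, c@B0, c@B1, e@B0}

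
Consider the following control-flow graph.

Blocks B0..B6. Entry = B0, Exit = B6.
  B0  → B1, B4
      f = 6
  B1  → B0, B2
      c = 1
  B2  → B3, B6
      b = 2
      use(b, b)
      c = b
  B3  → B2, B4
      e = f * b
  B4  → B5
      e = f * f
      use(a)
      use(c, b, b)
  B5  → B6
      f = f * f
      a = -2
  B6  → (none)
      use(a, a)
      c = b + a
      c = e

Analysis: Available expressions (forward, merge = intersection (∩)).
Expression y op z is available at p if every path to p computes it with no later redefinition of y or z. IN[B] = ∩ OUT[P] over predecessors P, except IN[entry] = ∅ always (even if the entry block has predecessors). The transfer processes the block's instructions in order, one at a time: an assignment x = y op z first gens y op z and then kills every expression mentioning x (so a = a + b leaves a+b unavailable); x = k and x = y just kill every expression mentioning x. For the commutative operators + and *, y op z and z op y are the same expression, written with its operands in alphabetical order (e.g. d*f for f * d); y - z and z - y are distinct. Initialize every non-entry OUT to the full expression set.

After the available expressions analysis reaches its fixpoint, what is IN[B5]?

Fixpoint table:
  B0:  IN={}  OUT={}
  B1:  IN={}  OUT={}
  B2:  IN={}  OUT={}
  B3:  IN={}  OUT={b*f}
  B4:  IN={}  OUT={f*f}
  B5:  IN={f*f}  OUT={}
  B6:  IN={}  OUT={a+b}

Merge at B5: IN[B5] = OUT[B4] = {f*f}

Answer: {f*f}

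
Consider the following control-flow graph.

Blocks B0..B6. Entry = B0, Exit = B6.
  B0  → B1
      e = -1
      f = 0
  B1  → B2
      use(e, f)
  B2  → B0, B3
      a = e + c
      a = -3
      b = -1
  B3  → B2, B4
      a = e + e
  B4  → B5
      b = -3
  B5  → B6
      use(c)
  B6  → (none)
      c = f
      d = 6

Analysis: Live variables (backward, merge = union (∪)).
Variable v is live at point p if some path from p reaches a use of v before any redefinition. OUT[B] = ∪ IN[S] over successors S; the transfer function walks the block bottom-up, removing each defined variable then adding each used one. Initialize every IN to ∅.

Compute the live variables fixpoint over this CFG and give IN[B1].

Answer: {c, e, f}

Derivation:
Converged values:
  B0: | IN={c} | OUT={c, e, f}
  B1: | IN={c, e, f} | OUT={c, e, f}
  B2: | IN={c, e, f} | OUT={c, e, f}
  B3: | IN={c, e, f} | OUT={c, e, f}
  B4: | IN={c, f} | OUT={c, f}
  B5: | IN={c, f} | OUT={f}
  B6: | IN={f} | OUT={}

Merge at B1: OUT[B1] = IN[B2] = {c, e, f}
Applying B1's transfer function to that OUT value gives IN[B1] (row B1 above).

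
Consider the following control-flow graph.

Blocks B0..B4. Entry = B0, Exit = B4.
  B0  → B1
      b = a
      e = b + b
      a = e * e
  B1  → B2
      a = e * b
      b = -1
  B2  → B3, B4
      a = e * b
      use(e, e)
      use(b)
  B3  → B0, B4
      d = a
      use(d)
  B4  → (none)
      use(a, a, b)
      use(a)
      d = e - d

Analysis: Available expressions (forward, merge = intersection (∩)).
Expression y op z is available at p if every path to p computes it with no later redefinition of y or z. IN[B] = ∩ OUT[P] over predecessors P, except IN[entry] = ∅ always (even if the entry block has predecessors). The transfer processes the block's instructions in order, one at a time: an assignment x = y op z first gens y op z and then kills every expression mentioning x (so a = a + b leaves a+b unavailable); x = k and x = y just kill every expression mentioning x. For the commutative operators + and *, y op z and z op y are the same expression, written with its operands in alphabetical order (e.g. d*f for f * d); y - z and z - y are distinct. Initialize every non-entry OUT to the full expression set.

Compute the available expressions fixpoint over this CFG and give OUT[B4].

Answer: {b*e, e*e}

Working:
Per-block solution:
  B0:  IN={}  OUT={b+b, e*e}
  B1:  IN={b+b, e*e}  OUT={e*e}
  B2:  IN={e*e}  OUT={b*e, e*e}
  B3:  IN={b*e, e*e}  OUT={b*e, e*e}
  B4:  IN={b*e, e*e}  OUT={b*e, e*e}

Merge at B4: IN[B4] = OUT[B2] ∩ OUT[B3] = {b*e, e*e}
Applying B4's transfer function to that IN value gives OUT[B4] (row B4 above).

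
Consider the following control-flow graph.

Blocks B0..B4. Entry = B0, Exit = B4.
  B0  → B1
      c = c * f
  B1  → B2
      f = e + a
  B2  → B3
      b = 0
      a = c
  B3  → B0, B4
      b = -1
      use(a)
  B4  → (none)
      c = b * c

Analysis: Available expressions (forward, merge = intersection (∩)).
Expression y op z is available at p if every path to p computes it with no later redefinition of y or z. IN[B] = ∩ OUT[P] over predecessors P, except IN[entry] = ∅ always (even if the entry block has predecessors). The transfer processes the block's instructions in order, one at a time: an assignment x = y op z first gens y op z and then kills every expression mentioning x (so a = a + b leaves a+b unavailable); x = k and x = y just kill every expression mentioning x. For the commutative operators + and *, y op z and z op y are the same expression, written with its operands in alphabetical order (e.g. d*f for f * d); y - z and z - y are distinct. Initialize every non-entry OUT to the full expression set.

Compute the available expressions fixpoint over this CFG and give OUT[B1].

Per-block solution:
  B0:  IN={}  OUT={}
  B1:  IN={}  OUT={a+e}
  B2:  IN={a+e}  OUT={}
  B3:  IN={}  OUT={}
  B4:  IN={}  OUT={}

Merge at B1: IN[B1] = OUT[B0] = {}
Applying B1's transfer function to that IN value gives OUT[B1] (row B1 above).

Answer: {a+e}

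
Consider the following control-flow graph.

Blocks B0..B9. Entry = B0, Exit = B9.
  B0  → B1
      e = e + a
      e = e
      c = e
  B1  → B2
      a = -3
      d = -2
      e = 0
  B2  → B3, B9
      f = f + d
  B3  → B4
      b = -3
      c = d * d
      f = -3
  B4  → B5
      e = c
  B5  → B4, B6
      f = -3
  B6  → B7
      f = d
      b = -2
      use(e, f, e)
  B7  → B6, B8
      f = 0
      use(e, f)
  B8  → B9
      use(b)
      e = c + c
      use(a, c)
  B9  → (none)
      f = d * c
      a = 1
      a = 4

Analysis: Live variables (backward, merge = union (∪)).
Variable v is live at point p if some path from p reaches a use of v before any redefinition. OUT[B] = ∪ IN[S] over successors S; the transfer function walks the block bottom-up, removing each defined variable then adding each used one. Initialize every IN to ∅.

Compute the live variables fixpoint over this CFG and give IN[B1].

Converged values:
  B0:   IN={a, e, f}   OUT={c, f}
  B1:   IN={c, f}   OUT={a, c, d, f}
  B2:   IN={a, c, d, f}   OUT={a, c, d}
  B3:   IN={a, d}   OUT={a, c, d}
  B4:   IN={a, c, d}   OUT={a, c, d, e}
  B5:   IN={a, c, d, e}   OUT={a, c, d, e}
  B6:   IN={a, c, d, e}   OUT={a, b, c, d, e}
  B7:   IN={a, b, c, d, e}   OUT={a, b, c, d, e}
  B8:   IN={a, b, c, d}   OUT={c, d}
  B9:   IN={c, d}   OUT={}

Merge at B1: OUT[B1] = IN[B2] = {a, c, d, f}
Applying B1's transfer function to that OUT value gives IN[B1] (row B1 above).

Answer: {c, f}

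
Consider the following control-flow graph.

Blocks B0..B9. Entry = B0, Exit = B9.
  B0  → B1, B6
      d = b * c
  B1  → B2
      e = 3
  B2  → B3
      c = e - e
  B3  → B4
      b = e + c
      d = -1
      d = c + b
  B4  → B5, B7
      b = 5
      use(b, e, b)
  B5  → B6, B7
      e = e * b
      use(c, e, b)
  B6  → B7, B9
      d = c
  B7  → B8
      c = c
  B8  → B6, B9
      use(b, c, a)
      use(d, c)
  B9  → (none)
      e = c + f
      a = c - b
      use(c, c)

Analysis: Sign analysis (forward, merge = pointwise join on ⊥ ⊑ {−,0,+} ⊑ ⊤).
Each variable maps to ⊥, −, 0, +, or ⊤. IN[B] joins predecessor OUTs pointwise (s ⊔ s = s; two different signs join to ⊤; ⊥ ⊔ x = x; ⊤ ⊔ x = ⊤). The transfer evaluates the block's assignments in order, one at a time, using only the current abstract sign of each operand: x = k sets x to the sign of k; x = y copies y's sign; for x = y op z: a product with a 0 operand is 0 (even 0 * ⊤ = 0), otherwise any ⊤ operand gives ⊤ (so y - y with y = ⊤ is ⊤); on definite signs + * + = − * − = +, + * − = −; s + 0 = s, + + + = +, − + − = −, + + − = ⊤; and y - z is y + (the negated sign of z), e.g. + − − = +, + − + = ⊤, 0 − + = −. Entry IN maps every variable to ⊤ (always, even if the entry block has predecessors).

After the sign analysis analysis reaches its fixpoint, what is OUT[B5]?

Answer: {a: ⊤, b: +, c: ⊤, d: ⊤, e: +, f: ⊤}

Derivation:
Fixpoint table:
  B0:  IN=(all ⊤)  OUT=(all ⊤)
  B1:  IN=(all ⊤)  OUT={e:+; rest ⊤}
  B2:  IN={e:+; rest ⊤}  OUT={e:+; rest ⊤}
  B3:  IN={e:+; rest ⊤}  OUT={e:+; rest ⊤}
  B4:  IN={e:+; rest ⊤}  OUT={b:+, e:+; rest ⊤}
  B5:  IN={b:+, e:+; rest ⊤}  OUT={b:+, e:+; rest ⊤}
  B6:  IN=(all ⊤)  OUT=(all ⊤)
  B7:  IN=(all ⊤)  OUT=(all ⊤)
  B8:  IN=(all ⊤)  OUT=(all ⊤)
  B9:  IN=(all ⊤)  OUT=(all ⊤)

Merge at B5: IN[B5] = OUT[B4] = {a: ⊤, b: +, c: ⊤, d: ⊤, e: +, f: ⊤}
Applying B5's transfer function to that IN value gives OUT[B5] (row B5 above).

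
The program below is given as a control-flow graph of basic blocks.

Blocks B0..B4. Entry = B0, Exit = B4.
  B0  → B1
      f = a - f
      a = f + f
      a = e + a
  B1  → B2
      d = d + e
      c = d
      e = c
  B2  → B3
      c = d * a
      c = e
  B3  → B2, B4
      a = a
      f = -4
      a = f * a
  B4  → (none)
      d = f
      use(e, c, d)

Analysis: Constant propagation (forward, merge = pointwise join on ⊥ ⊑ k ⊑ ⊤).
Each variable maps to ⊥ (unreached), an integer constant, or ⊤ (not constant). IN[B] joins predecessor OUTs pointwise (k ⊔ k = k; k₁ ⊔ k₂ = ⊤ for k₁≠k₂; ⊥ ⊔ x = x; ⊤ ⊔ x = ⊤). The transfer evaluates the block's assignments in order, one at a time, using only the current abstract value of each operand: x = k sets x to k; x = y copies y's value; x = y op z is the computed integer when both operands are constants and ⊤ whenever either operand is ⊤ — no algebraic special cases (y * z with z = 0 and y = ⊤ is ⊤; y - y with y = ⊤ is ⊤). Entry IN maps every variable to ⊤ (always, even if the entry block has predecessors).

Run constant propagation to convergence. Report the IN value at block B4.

Answer: {a: ⊤, b: ⊤, c: ⊤, d: ⊤, e: ⊤, f: -4}

Trace:
Fixpoint table:
  B0: | IN=(all ⊤) | OUT=(all ⊤)
  B1: | IN=(all ⊤) | OUT=(all ⊤)
  B2: | IN=(all ⊤) | OUT=(all ⊤)
  B3: | IN=(all ⊤) | OUT={f:-4; rest ⊤}
  B4: | IN={f:-4; rest ⊤} | OUT={d:-4, f:-4; rest ⊤}

Merge at B4: IN[B4] = OUT[B3] = {a: ⊤, b: ⊤, c: ⊤, d: ⊤, e: ⊤, f: -4}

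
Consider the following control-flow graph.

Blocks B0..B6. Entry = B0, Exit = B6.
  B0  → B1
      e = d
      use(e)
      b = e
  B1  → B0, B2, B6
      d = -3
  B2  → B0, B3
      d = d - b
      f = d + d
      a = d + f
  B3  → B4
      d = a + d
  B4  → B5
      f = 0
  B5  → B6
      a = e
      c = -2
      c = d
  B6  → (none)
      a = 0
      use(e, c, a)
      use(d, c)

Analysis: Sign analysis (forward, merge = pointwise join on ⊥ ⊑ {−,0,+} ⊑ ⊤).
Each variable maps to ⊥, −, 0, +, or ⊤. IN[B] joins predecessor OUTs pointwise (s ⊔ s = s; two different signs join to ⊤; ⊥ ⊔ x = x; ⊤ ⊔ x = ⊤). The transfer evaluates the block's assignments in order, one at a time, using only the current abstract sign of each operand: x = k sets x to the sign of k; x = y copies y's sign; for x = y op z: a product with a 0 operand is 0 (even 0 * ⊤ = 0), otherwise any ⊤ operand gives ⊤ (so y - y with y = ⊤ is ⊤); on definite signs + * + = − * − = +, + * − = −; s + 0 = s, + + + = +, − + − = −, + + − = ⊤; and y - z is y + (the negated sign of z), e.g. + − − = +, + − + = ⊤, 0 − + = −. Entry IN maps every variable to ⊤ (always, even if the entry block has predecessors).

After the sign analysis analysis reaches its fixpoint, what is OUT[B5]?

Answer: {a: ⊤, b: ⊤, c: ⊤, d: ⊤, e: ⊤, f: 0}

Working:
Per-block solution:
  B0:  IN=(all ⊤)  OUT=(all ⊤)
  B1:  IN=(all ⊤)  OUT={d:-; rest ⊤}
  B2:  IN={d:-; rest ⊤}  OUT=(all ⊤)
  B3:  IN=(all ⊤)  OUT=(all ⊤)
  B4:  IN=(all ⊤)  OUT={f:0; rest ⊤}
  B5:  IN={f:0; rest ⊤}  OUT={f:0; rest ⊤}
  B6:  IN=(all ⊤)  OUT={a:0; rest ⊤}

Merge at B5: IN[B5] = OUT[B4] = {a: ⊤, b: ⊤, c: ⊤, d: ⊤, e: ⊤, f: 0}
Applying B5's transfer function to that IN value gives OUT[B5] (row B5 above).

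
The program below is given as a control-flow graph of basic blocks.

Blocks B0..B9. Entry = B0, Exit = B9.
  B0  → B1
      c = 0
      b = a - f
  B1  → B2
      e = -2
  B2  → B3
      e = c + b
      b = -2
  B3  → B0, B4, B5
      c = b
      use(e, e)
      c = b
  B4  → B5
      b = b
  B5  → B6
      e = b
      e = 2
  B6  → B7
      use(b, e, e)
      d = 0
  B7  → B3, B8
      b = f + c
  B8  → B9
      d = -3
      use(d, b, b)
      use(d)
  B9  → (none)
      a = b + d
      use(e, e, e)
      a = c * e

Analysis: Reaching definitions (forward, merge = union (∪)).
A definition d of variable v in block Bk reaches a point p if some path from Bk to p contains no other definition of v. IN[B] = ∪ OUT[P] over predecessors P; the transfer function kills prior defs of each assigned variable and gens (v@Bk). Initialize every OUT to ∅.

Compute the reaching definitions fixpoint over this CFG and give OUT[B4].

Converged values:
  B0: | IN={b@B2, b@B7, c@B3, d@B6, e@B2, e@B5} | OUT={b@B0, c@B0, d@B6, e@B2, e@B5}
  B1: | IN={b@B0, c@B0, d@B6, e@B2, e@B5} | OUT={b@B0, c@B0, d@B6, e@B1}
  B2: | IN={b@B0, c@B0, d@B6, e@B1} | OUT={b@B2, c@B0, d@B6, e@B2}
  B3: | IN={b@B2, b@B7, c@B0, c@B3, d@B6, e@B2, e@B5} | OUT={b@B2, b@B7, c@B3, d@B6, e@B2, e@B5}
  B4: | IN={b@B2, b@B7, c@B3, d@B6, e@B2, e@B5} | OUT={b@B4, c@B3, d@B6, e@B2, e@B5}
  B5: | IN={b@B2, b@B4, b@B7, c@B3, d@B6, e@B2, e@B5} | OUT={b@B2, b@B4, b@B7, c@B3, d@B6, e@B5}
  B6: | IN={b@B2, b@B4, b@B7, c@B3, d@B6, e@B5} | OUT={b@B2, b@B4, b@B7, c@B3, d@B6, e@B5}
  B7: | IN={b@B2, b@B4, b@B7, c@B3, d@B6, e@B5} | OUT={b@B7, c@B3, d@B6, e@B5}
  B8: | IN={b@B7, c@B3, d@B6, e@B5} | OUT={b@B7, c@B3, d@B8, e@B5}
  B9: | IN={b@B7, c@B3, d@B8, e@B5} | OUT={a@B9, b@B7, c@B3, d@B8, e@B5}

Merge at B4: IN[B4] = OUT[B3] = {b@B2, b@B7, c@B3, d@B6, e@B2, e@B5}
Applying B4's transfer function to that IN value gives OUT[B4] (row B4 above).

Answer: {b@B4, c@B3, d@B6, e@B2, e@B5}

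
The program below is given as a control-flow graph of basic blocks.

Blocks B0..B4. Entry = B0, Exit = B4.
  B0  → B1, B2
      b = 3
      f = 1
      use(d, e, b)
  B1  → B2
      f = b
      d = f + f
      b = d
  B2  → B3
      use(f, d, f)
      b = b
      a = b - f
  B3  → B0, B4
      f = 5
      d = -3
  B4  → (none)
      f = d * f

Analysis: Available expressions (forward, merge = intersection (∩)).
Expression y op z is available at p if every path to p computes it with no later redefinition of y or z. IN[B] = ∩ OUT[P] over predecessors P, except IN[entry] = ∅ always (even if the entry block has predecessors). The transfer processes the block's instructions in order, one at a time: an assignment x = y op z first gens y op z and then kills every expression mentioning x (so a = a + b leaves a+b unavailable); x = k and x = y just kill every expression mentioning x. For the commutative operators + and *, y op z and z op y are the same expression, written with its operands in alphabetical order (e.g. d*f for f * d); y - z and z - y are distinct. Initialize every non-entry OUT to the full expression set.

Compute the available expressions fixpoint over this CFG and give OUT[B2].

Answer: {b-f}

Working:
Per-block solution:
  B0:  IN={}  OUT={}
  B1:  IN={}  OUT={f+f}
  B2:  IN={}  OUT={b-f}
  B3:  IN={b-f}  OUT={}
  B4:  IN={}  OUT={}

Merge at B2: IN[B2] = OUT[B0] ∩ OUT[B1] = {}
Applying B2's transfer function to that IN value gives OUT[B2] (row B2 above).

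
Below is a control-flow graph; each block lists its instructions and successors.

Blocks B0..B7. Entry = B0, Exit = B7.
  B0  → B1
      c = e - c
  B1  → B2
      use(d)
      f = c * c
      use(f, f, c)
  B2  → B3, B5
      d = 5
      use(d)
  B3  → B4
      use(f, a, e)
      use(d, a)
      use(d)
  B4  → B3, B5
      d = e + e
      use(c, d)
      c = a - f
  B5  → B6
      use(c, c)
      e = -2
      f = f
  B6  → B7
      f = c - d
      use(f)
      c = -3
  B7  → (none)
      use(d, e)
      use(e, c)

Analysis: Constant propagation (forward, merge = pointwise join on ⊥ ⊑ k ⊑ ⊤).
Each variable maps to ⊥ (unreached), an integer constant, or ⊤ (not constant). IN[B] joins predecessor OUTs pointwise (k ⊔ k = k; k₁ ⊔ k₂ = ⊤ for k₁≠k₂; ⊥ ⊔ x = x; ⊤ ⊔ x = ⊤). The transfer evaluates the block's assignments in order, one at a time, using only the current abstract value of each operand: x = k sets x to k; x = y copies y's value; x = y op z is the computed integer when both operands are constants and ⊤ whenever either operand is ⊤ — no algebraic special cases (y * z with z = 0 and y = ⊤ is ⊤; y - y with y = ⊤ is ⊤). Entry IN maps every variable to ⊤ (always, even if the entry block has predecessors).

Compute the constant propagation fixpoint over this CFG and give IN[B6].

Fixpoint table:
  B0:  IN=(all ⊤)  OUT=(all ⊤)
  B1:  IN=(all ⊤)  OUT=(all ⊤)
  B2:  IN=(all ⊤)  OUT={d:5; rest ⊤}
  B3:  IN=(all ⊤)  OUT=(all ⊤)
  B4:  IN=(all ⊤)  OUT=(all ⊤)
  B5:  IN=(all ⊤)  OUT={e:-2; rest ⊤}
  B6:  IN={e:-2; rest ⊤}  OUT={c:-3, e:-2; rest ⊤}
  B7:  IN={c:-3, e:-2; rest ⊤}  OUT={c:-3, e:-2; rest ⊤}

Merge at B6: IN[B6] = OUT[B5] = {a: ⊤, b: ⊤, c: ⊤, d: ⊤, e: -2, f: ⊤}

Answer: {a: ⊤, b: ⊤, c: ⊤, d: ⊤, e: -2, f: ⊤}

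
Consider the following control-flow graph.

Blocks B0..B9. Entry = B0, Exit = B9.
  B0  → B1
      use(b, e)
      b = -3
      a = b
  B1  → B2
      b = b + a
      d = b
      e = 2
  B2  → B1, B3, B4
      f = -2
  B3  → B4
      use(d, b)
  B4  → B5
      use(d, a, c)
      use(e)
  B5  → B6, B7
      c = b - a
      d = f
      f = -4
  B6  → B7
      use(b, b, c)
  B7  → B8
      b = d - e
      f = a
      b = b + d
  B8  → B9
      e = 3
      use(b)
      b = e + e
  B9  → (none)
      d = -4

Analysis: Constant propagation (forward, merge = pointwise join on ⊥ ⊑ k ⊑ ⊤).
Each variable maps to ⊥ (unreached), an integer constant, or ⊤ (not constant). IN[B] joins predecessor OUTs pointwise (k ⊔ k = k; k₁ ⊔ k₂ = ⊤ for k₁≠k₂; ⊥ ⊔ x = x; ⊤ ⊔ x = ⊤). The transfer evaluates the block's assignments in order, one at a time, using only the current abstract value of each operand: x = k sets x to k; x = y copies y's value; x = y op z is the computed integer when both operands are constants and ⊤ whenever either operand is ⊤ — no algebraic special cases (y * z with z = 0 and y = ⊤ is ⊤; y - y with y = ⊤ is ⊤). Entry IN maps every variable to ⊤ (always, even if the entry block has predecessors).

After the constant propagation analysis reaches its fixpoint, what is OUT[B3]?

Converged values:
  B0:  IN=(all ⊤)  OUT={a:-3, b:-3; rest ⊤}
  B1:  IN={a:-3; rest ⊤}  OUT={a:-3, e:2; rest ⊤}
  B2:  IN={a:-3, e:2; rest ⊤}  OUT={a:-3, e:2, f:-2; rest ⊤}
  B3:  IN={a:-3, e:2, f:-2; rest ⊤}  OUT={a:-3, e:2, f:-2; rest ⊤}
  B4:  IN={a:-3, e:2, f:-2; rest ⊤}  OUT={a:-3, e:2, f:-2; rest ⊤}
  B5:  IN={a:-3, e:2, f:-2; rest ⊤}  OUT={a:-3, d:-2, e:2, f:-4; rest ⊤}
  B6:  IN={a:-3, d:-2, e:2, f:-4; rest ⊤}  OUT={a:-3, d:-2, e:2, f:-4; rest ⊤}
  B7:  IN={a:-3, d:-2, e:2, f:-4; rest ⊤}  OUT={a:-3, b:-6, d:-2, e:2, f:-3; rest ⊤}
  B8:  IN={a:-3, b:-6, d:-2, e:2, f:-3; rest ⊤}  OUT={a:-3, b:6, d:-2, e:3, f:-3; rest ⊤}
  B9:  IN={a:-3, b:6, d:-2, e:3, f:-3; rest ⊤}  OUT={a:-3, b:6, d:-4, e:3, f:-3; rest ⊤}

Merge at B3: IN[B3] = OUT[B2] = {a: -3, b: ⊤, c: ⊤, d: ⊤, e: 2, f: -2}
Applying B3's transfer function to that IN value gives OUT[B3] (row B3 above).

Answer: {a: -3, b: ⊤, c: ⊤, d: ⊤, e: 2, f: -2}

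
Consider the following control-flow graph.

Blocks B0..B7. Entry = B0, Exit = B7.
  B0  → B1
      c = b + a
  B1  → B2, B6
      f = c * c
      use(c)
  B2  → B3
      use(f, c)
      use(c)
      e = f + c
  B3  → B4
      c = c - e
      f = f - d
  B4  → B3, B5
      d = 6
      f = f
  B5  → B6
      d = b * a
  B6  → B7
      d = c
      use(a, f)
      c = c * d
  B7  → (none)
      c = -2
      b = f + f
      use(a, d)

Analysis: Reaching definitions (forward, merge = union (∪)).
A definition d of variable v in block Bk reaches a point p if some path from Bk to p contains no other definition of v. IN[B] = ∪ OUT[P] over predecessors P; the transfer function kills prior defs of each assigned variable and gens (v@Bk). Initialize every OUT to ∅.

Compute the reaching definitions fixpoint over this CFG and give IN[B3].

Answer: {c@B0, c@B3, d@B4, e@B2, f@B1, f@B4}

Working:
Fixpoint table:
  B0:  IN={}  OUT={c@B0}
  B1:  IN={c@B0}  OUT={c@B0, f@B1}
  B2:  IN={c@B0, f@B1}  OUT={c@B0, e@B2, f@B1}
  B3:  IN={c@B0, c@B3, d@B4, e@B2, f@B1, f@B4}  OUT={c@B3, d@B4, e@B2, f@B3}
  B4:  IN={c@B3, d@B4, e@B2, f@B3}  OUT={c@B3, d@B4, e@B2, f@B4}
  B5:  IN={c@B3, d@B4, e@B2, f@B4}  OUT={c@B3, d@B5, e@B2, f@B4}
  B6:  IN={c@B0, c@B3, d@B5, e@B2, f@B1, f@B4}  OUT={c@B6, d@B6, e@B2, f@B1, f@B4}
  B7:  IN={c@B6, d@B6, e@B2, f@B1, f@B4}  OUT={b@B7, c@B7, d@B6, e@B2, f@B1, f@B4}

Merge at B3: IN[B3] = OUT[B2] ⊔ OUT[B4] = {c@B0, c@B3, d@B4, e@B2, f@B1, f@B4}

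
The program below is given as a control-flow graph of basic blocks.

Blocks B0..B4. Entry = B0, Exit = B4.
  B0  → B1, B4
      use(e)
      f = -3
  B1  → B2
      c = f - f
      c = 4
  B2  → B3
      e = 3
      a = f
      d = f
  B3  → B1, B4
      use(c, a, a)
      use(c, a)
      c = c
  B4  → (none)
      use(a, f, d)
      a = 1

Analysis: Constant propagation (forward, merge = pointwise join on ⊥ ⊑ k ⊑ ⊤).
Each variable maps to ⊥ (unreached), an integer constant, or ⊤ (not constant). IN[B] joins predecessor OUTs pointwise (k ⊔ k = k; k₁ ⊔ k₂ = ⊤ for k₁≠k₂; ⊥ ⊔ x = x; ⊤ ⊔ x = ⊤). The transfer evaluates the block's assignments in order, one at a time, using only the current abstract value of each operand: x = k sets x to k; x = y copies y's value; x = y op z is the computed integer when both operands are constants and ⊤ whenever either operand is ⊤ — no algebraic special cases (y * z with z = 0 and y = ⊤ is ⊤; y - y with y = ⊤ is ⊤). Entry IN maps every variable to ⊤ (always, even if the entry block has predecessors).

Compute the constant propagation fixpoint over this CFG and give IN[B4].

Answer: {a: ⊤, b: ⊤, c: ⊤, d: ⊤, e: ⊤, f: -3}

Working:
Fixpoint table:
  B0:  IN=(all ⊤)  OUT={f:-3; rest ⊤}
  B1:  IN={f:-3; rest ⊤}  OUT={c:4, f:-3; rest ⊤}
  B2:  IN={c:4, f:-3; rest ⊤}  OUT={a:-3, c:4, d:-3, e:3, f:-3; rest ⊤}
  B3:  IN={a:-3, c:4, d:-3, e:3, f:-3; rest ⊤}  OUT={a:-3, c:4, d:-3, e:3, f:-3; rest ⊤}
  B4:  IN={f:-3; rest ⊤}  OUT={a:1, f:-3; rest ⊤}

Merge at B4: IN[B4] = OUT[B0] ⊔ OUT[B3] = {a: ⊤, b: ⊤, c: ⊤, d: ⊤, e: ⊤, f: -3}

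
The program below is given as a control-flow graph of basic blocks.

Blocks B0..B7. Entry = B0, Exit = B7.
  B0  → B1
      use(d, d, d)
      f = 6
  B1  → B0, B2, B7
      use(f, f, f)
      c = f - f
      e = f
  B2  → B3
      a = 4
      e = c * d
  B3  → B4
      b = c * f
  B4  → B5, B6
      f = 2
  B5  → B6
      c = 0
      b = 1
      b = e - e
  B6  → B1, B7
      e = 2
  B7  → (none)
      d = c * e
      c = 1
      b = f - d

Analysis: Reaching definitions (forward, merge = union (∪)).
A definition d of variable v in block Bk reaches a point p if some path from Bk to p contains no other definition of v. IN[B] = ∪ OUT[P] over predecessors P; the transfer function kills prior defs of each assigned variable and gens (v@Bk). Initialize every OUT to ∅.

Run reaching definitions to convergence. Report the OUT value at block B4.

Per-block solution:
  B0: | IN={a@B2, b@B3, b@B5, c@B1, e@B1, f@B0, f@B4} | OUT={a@B2, b@B3, b@B5, c@B1, e@B1, f@B0}
  B1: | IN={a@B2, b@B3, b@B5, c@B1, c@B5, e@B1, e@B6, f@B0, f@B4} | OUT={a@B2, b@B3, b@B5, c@B1, e@B1, f@B0, f@B4}
  B2: | IN={a@B2, b@B3, b@B5, c@B1, e@B1, f@B0, f@B4} | OUT={a@B2, b@B3, b@B5, c@B1, e@B2, f@B0, f@B4}
  B3: | IN={a@B2, b@B3, b@B5, c@B1, e@B2, f@B0, f@B4} | OUT={a@B2, b@B3, c@B1, e@B2, f@B0, f@B4}
  B4: | IN={a@B2, b@B3, c@B1, e@B2, f@B0, f@B4} | OUT={a@B2, b@B3, c@B1, e@B2, f@B4}
  B5: | IN={a@B2, b@B3, c@B1, e@B2, f@B4} | OUT={a@B2, b@B5, c@B5, e@B2, f@B4}
  B6: | IN={a@B2, b@B3, b@B5, c@B1, c@B5, e@B2, f@B4} | OUT={a@B2, b@B3, b@B5, c@B1, c@B5, e@B6, f@B4}
  B7: | IN={a@B2, b@B3, b@B5, c@B1, c@B5, e@B1, e@B6, f@B0, f@B4} | OUT={a@B2, b@B7, c@B7, d@B7, e@B1, e@B6, f@B0, f@B4}

Merge at B4: IN[B4] = OUT[B3] = {a@B2, b@B3, c@B1, e@B2, f@B0, f@B4}
Applying B4's transfer function to that IN value gives OUT[B4] (row B4 above).

Answer: {a@B2, b@B3, c@B1, e@B2, f@B4}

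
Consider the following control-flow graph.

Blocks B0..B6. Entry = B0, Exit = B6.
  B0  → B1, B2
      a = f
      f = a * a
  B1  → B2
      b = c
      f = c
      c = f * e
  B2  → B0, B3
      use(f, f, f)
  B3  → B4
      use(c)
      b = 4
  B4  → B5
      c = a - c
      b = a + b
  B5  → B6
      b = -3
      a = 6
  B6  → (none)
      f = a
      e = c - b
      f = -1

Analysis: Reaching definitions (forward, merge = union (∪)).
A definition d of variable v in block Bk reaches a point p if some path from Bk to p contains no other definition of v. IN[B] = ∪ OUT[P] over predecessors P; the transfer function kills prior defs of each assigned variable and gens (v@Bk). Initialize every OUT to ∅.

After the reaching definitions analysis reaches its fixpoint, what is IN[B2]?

Per-block solution:
  B0: | IN={a@B0, b@B1, c@B1, f@B0, f@B1} | OUT={a@B0, b@B1, c@B1, f@B0}
  B1: | IN={a@B0, b@B1, c@B1, f@B0} | OUT={a@B0, b@B1, c@B1, f@B1}
  B2: | IN={a@B0, b@B1, c@B1, f@B0, f@B1} | OUT={a@B0, b@B1, c@B1, f@B0, f@B1}
  B3: | IN={a@B0, b@B1, c@B1, f@B0, f@B1} | OUT={a@B0, b@B3, c@B1, f@B0, f@B1}
  B4: | IN={a@B0, b@B3, c@B1, f@B0, f@B1} | OUT={a@B0, b@B4, c@B4, f@B0, f@B1}
  B5: | IN={a@B0, b@B4, c@B4, f@B0, f@B1} | OUT={a@B5, b@B5, c@B4, f@B0, f@B1}
  B6: | IN={a@B5, b@B5, c@B4, f@B0, f@B1} | OUT={a@B5, b@B5, c@B4, e@B6, f@B6}

Merge at B2: IN[B2] = OUT[B0] ⊔ OUT[B1] = {a@B0, b@B1, c@B1, f@B0, f@B1}

Answer: {a@B0, b@B1, c@B1, f@B0, f@B1}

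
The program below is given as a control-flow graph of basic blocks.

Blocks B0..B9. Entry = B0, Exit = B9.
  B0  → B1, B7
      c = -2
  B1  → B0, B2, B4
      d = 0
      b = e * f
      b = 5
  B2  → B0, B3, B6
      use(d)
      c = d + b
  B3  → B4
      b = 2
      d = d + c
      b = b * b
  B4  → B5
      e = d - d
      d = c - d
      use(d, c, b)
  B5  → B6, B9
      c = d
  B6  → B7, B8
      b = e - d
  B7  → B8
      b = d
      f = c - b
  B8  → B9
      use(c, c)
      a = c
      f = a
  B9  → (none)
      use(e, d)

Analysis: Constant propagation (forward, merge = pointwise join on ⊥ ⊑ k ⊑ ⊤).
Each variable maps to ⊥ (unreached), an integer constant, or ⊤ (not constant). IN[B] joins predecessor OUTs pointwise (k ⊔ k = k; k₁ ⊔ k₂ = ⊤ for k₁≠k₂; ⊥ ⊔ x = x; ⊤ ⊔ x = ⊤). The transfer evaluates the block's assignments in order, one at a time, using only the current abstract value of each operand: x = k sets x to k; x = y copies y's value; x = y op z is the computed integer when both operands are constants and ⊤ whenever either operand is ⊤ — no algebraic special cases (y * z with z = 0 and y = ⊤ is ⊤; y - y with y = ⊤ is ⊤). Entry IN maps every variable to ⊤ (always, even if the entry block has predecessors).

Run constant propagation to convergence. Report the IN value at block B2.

Answer: {a: ⊤, b: 5, c: -2, d: 0, e: ⊤, f: ⊤}

Working:
Fixpoint table:
  B0:  IN=(all ⊤)  OUT={c:-2; rest ⊤}
  B1:  IN={c:-2; rest ⊤}  OUT={b:5, c:-2, d:0; rest ⊤}
  B2:  IN={b:5, c:-2, d:0; rest ⊤}  OUT={b:5, c:5, d:0; rest ⊤}
  B3:  IN={b:5, c:5, d:0; rest ⊤}  OUT={b:4, c:5, d:5; rest ⊤}
  B4:  IN=(all ⊤)  OUT=(all ⊤)
  B5:  IN=(all ⊤)  OUT=(all ⊤)
  B6:  IN=(all ⊤)  OUT=(all ⊤)
  B7:  IN=(all ⊤)  OUT=(all ⊤)
  B8:  IN=(all ⊤)  OUT=(all ⊤)
  B9:  IN=(all ⊤)  OUT=(all ⊤)

Merge at B2: IN[B2] = OUT[B1] = {a: ⊤, b: 5, c: -2, d: 0, e: ⊤, f: ⊤}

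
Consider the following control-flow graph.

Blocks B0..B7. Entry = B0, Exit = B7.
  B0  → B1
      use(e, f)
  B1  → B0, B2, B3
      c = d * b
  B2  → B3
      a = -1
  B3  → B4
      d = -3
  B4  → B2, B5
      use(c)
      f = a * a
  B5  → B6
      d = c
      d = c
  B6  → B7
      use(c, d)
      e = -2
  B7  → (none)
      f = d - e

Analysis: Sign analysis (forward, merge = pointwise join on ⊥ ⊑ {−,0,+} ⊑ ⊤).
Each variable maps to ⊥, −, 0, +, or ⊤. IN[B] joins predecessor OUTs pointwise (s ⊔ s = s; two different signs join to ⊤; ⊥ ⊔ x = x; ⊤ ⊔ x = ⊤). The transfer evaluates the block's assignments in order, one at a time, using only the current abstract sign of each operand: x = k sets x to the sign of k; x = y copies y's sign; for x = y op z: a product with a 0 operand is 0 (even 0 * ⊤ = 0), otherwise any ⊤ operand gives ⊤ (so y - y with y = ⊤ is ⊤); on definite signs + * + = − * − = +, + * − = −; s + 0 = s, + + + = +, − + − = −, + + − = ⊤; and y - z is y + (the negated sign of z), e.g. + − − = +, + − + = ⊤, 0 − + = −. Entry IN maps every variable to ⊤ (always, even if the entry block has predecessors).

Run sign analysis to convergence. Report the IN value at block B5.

Converged values:
  B0: | IN=(all ⊤) | OUT=(all ⊤)
  B1: | IN=(all ⊤) | OUT=(all ⊤)
  B2: | IN=(all ⊤) | OUT={a:-; rest ⊤}
  B3: | IN=(all ⊤) | OUT={d:-; rest ⊤}
  B4: | IN={d:-; rest ⊤} | OUT={d:-; rest ⊤}
  B5: | IN={d:-; rest ⊤} | OUT=(all ⊤)
  B6: | IN=(all ⊤) | OUT={e:-; rest ⊤}
  B7: | IN={e:-; rest ⊤} | OUT={e:-; rest ⊤}

Merge at B5: IN[B5] = OUT[B4] = {a: ⊤, b: ⊤, c: ⊤, d: -, e: ⊤, f: ⊤}

Answer: {a: ⊤, b: ⊤, c: ⊤, d: -, e: ⊤, f: ⊤}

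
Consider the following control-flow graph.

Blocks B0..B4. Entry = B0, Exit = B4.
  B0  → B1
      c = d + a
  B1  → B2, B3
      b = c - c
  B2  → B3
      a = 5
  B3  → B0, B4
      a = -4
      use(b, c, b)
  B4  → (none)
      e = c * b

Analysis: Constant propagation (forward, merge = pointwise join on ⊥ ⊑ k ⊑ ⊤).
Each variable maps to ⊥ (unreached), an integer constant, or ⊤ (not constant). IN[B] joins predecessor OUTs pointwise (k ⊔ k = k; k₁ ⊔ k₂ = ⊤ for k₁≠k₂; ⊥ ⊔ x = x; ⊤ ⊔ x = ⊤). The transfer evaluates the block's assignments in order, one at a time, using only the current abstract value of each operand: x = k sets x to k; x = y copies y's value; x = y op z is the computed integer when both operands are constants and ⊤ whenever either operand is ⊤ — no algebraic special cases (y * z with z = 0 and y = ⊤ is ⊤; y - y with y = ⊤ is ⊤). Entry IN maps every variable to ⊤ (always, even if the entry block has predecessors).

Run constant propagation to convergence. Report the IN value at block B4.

Answer: {a: -4, b: ⊤, c: ⊤, d: ⊤, e: ⊤, f: ⊤}

Derivation:
Per-block solution:
  B0:  IN=(all ⊤)  OUT=(all ⊤)
  B1:  IN=(all ⊤)  OUT=(all ⊤)
  B2:  IN=(all ⊤)  OUT={a:5; rest ⊤}
  B3:  IN=(all ⊤)  OUT={a:-4; rest ⊤}
  B4:  IN={a:-4; rest ⊤}  OUT={a:-4; rest ⊤}

Merge at B4: IN[B4] = OUT[B3] = {a: -4, b: ⊤, c: ⊤, d: ⊤, e: ⊤, f: ⊤}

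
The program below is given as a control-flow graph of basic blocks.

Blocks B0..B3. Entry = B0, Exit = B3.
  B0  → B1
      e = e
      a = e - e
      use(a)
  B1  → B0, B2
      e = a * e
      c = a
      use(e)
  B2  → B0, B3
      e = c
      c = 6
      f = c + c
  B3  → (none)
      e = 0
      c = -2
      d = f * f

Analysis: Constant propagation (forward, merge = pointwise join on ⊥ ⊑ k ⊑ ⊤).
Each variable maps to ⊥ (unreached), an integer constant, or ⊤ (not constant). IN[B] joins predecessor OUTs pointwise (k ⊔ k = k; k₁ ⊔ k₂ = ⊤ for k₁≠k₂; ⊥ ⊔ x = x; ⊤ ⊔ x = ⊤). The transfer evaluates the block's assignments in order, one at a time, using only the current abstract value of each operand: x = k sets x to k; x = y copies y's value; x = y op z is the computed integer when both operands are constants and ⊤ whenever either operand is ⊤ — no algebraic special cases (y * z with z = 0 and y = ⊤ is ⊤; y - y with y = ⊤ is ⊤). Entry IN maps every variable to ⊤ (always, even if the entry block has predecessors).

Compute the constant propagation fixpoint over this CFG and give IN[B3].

Per-block solution:
  B0: | IN=(all ⊤) | OUT=(all ⊤)
  B1: | IN=(all ⊤) | OUT=(all ⊤)
  B2: | IN=(all ⊤) | OUT={c:6, f:12; rest ⊤}
  B3: | IN={c:6, f:12; rest ⊤} | OUT={c:-2, d:144, e:0, f:12; rest ⊤}

Merge at B3: IN[B3] = OUT[B2] = {a: ⊤, b: ⊤, c: 6, d: ⊤, e: ⊤, f: 12}

Answer: {a: ⊤, b: ⊤, c: 6, d: ⊤, e: ⊤, f: 12}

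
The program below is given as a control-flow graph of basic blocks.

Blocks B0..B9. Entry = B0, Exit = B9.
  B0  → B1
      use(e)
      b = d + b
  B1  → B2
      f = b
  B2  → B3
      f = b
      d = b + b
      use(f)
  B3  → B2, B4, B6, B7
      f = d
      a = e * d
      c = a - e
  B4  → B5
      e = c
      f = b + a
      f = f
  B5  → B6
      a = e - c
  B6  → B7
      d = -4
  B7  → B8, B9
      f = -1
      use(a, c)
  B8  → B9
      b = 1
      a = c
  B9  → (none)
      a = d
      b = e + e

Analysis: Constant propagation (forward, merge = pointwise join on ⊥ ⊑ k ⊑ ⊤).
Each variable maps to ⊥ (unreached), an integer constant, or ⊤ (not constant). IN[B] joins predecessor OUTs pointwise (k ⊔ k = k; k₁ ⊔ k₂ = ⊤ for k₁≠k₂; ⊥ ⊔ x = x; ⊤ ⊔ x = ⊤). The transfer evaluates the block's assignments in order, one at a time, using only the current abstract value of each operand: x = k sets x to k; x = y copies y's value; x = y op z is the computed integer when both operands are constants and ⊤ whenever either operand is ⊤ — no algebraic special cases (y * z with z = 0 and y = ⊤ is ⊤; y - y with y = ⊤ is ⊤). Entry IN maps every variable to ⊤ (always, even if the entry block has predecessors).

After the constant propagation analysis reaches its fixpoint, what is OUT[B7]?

Converged values:
  B0: | IN=(all ⊤) | OUT=(all ⊤)
  B1: | IN=(all ⊤) | OUT=(all ⊤)
  B2: | IN=(all ⊤) | OUT=(all ⊤)
  B3: | IN=(all ⊤) | OUT=(all ⊤)
  B4: | IN=(all ⊤) | OUT=(all ⊤)
  B5: | IN=(all ⊤) | OUT=(all ⊤)
  B6: | IN=(all ⊤) | OUT={d:-4; rest ⊤}
  B7: | IN=(all ⊤) | OUT={f:-1; rest ⊤}
  B8: | IN={f:-1; rest ⊤} | OUT={b:1, f:-1; rest ⊤}
  B9: | IN={f:-1; rest ⊤} | OUT={f:-1; rest ⊤}

Merge at B7: IN[B7] = OUT[B3] ⊔ OUT[B6] = {a: ⊤, b: ⊤, c: ⊤, d: ⊤, e: ⊤, f: ⊤}
Applying B7's transfer function to that IN value gives OUT[B7] (row B7 above).

Answer: {a: ⊤, b: ⊤, c: ⊤, d: ⊤, e: ⊤, f: -1}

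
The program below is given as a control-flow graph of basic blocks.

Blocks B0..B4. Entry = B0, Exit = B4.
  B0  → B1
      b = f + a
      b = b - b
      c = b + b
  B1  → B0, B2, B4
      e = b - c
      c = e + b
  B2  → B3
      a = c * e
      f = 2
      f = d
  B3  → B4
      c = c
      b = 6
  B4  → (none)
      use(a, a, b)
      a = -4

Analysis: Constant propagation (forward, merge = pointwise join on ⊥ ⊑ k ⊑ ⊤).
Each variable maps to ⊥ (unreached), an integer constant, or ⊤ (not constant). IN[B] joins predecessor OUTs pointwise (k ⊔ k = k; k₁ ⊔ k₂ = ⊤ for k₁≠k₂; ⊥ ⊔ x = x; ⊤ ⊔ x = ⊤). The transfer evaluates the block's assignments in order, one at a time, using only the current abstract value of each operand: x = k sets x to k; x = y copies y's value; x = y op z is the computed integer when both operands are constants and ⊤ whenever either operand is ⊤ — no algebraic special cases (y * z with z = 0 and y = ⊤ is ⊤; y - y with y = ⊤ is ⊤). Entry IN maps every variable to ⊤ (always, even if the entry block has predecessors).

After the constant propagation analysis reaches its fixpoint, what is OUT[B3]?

Answer: {a: ⊤, b: 6, c: ⊤, d: ⊤, e: ⊤, f: ⊤}

Derivation:
Converged values:
  B0:  IN=(all ⊤)  OUT=(all ⊤)
  B1:  IN=(all ⊤)  OUT=(all ⊤)
  B2:  IN=(all ⊤)  OUT=(all ⊤)
  B3:  IN=(all ⊤)  OUT={b:6; rest ⊤}
  B4:  IN=(all ⊤)  OUT={a:-4; rest ⊤}

Merge at B3: IN[B3] = OUT[B2] = {a: ⊤, b: ⊤, c: ⊤, d: ⊤, e: ⊤, f: ⊤}
Applying B3's transfer function to that IN value gives OUT[B3] (row B3 above).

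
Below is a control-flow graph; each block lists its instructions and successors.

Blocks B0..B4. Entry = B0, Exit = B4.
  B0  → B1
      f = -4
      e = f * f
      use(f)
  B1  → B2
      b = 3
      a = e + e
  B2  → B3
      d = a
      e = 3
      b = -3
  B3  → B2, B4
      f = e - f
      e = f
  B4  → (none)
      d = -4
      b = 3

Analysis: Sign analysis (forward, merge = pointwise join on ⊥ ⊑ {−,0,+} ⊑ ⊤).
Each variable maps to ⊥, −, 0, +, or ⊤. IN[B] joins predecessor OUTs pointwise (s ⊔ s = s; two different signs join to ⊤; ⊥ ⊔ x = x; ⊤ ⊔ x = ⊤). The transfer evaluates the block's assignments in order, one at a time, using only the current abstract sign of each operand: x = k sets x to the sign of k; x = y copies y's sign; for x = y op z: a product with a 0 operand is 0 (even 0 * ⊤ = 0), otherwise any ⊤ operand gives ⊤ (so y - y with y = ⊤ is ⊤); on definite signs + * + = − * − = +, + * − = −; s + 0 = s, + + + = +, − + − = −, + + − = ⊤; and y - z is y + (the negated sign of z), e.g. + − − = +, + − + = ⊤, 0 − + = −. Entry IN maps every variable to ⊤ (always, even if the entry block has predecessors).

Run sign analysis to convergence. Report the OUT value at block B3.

Converged values:
  B0:  IN=(all ⊤)  OUT={e:+, f:-; rest ⊤}
  B1:  IN={e:+, f:-; rest ⊤}  OUT={a:+, b:+, e:+, f:-; rest ⊤}
  B2:  IN={a:+; rest ⊤}  OUT={a:+, b:-, d:+, e:+; rest ⊤}
  B3:  IN={a:+, b:-, d:+, e:+; rest ⊤}  OUT={a:+, b:-, d:+; rest ⊤}
  B4:  IN={a:+, b:-, d:+; rest ⊤}  OUT={a:+, b:+, d:-; rest ⊤}

Merge at B3: IN[B3] = OUT[B2] = {a: +, b: -, c: ⊤, d: +, e: +, f: ⊤}
Applying B3's transfer function to that IN value gives OUT[B3] (row B3 above).

Answer: {a: +, b: -, c: ⊤, d: +, e: ⊤, f: ⊤}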